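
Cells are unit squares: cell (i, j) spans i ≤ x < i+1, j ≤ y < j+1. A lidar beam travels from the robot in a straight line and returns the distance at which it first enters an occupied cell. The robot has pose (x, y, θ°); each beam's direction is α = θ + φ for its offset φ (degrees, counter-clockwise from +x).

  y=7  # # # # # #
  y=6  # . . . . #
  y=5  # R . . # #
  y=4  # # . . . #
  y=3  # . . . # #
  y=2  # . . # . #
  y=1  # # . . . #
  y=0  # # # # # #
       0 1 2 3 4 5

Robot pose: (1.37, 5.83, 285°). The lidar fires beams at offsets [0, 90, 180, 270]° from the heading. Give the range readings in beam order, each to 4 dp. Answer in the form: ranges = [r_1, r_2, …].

ranges = [0.8593, 3.7581, 1.2113, 0.3831]

beam 1: φ=0°, α=285°
  direction (0.2588, -0.9659); cell (1,5); t to first gridline: x 2.4341, y 0.8593 (then +3.8637 / +1.0353)
    (1,4) via y @ 0.8593  # hit
  → r_1 = 0.8593
beam 2: φ=90°, α=15°
  direction (0.9659, 0.2588); cell (1,5); t to first gridline: x 0.6522, y 0.6568 (then +1.0353 / +3.8637)
    (2,5) via x @ 0.6522
    (2,6) via y @ 0.6568
    (3,6) via x @ 1.6875
    (4,6) via x @ 2.7228
    (5,6) via x @ 3.7581  # hit
  → r_2 = 3.7581
beam 3: φ=180°, α=105°
  direction (-0.2588, 0.9659); cell (1,5); t to first gridline: x 1.4296, y 0.1760 (then +3.8637 / +1.0353)
    (1,6) via y @ 0.1760
    (1,7) via y @ 1.2113  # hit
  → r_3 = 1.2113
beam 4: φ=270°, α=195°
  direction (-0.9659, -0.2588); cell (1,5); t to first gridline: x 0.3831, y 3.2069 (then +1.0353 / +3.8637)
    (0,5) via x @ 0.3831  # hit
  → r_4 = 0.3831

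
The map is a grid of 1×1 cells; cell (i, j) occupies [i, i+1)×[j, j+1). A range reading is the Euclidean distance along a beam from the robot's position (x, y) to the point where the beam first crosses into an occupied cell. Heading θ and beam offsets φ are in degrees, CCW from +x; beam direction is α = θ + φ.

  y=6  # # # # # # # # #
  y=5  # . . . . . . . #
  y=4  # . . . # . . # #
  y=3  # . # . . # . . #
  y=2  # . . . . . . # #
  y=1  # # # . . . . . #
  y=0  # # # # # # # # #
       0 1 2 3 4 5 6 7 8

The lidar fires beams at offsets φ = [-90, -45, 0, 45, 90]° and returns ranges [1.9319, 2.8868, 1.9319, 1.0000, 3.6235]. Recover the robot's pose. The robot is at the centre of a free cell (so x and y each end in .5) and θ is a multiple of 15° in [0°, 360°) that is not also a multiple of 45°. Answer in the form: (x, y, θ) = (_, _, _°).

(x, y, θ) = (3.5, 5.5, 255°)

Enumerate (i+0.5, j+0.5, θ) over the 28 free cells and 16 admissible headings. For each, cast all 5 beams and compare to the given ranges.
  (6.5, 3.5, 30°): beam 1 = 1.0000 ≠ 1.9319 ✗
  (5.5, 1.5, 285°): beam 2 = 0.5774 ≠ 2.8868 ✗
  (4.5, 3.5, 330°): beam 1 = 2.8868 ≠ 1.9319 ✗
  (5.5, 2.5, 195°): beam 1 = 0.5176 ≠ 1.9319 ✗
  …
  (3.5, 5.5, 255°): r_1=1.9319, r_2=2.8868, r_3=1.9319, r_4=1.0000, r_5=3.6235 — all match ✓
No second candidate reproduces the full scan.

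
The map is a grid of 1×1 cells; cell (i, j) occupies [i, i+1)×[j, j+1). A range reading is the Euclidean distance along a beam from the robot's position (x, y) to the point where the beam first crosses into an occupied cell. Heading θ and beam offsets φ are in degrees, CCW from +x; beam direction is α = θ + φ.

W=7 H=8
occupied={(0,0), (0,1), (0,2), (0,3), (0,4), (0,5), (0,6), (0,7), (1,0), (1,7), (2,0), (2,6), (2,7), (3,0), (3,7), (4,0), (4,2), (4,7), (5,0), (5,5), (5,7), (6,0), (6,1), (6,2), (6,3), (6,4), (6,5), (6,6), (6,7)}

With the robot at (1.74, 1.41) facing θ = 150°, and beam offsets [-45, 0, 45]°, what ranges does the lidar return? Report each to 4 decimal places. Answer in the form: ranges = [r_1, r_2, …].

beam 1: φ=-45°, α=105°
  d=(-0.2588,0.9659)  start (1,1)  tX=2.8591 tY=0.6108  stride 1/|dx|=3.8637 1/|dy|=1.0353
    cross y-line → (1,2), t=0.6108
    cross y-line → (1,3), t=1.6461
    cross y-line → (1,4), t=2.6814
    cross x-line → (0,4), t=2.8591 (wall)
  → r_1 = 2.8591
beam 2: φ=0°, α=150°
  d=(-0.8660,0.5000)  start (1,1)  tX=0.8545 tY=1.1800  stride 1/|dx|=1.1547 1/|dy|=2.0000
    cross x-line → (0,1), t=0.8545 (wall)
  → r_2 = 0.8545
beam 3: φ=45°, α=195°
  d=(-0.9659,-0.2588)  start (1,1)  tX=0.7661 tY=1.5841  stride 1/|dx|=1.0353 1/|dy|=3.8637
    cross x-line → (0,1), t=0.7661 (wall)
  → r_3 = 0.7661

ranges = [2.8591, 0.8545, 0.7661]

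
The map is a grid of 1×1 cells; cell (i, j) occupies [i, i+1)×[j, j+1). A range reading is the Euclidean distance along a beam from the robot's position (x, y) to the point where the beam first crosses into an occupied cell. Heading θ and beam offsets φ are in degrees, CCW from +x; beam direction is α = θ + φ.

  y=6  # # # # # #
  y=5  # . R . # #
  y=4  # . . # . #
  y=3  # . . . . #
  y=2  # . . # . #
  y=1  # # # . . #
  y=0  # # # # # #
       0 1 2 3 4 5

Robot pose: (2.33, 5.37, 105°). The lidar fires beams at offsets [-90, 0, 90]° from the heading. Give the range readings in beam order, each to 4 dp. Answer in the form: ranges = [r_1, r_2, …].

ranges = [1.7289, 0.6522, 1.3769]

beam 1: φ=-90°, α=15°
  cosα=0.9659 sinα=0.2588 | (2,5) | tMaxX 0.6936 tMaxY 2.4341 | tΔX 1.0353 tΔY 3.8637
    t=0.6936 [x] (3,5)
    t=1.7289 [x] (4,5) — stop
  → r_1 = 1.7289
beam 2: φ=0°, α=105°
  cosα=-0.2588 sinα=0.9659 | (2,5) | tMaxX 1.2750 tMaxY 0.6522 | tΔX 3.8637 tΔY 1.0353
    t=0.6522 [y] (2,6) — stop
  → r_2 = 0.6522
beam 3: φ=90°, α=195°
  cosα=-0.9659 sinα=-0.2588 | (2,5) | tMaxX 0.3416 tMaxY 1.4296 | tΔX 1.0353 tΔY 3.8637
    t=0.3416 [x] (1,5)
    t=1.3769 [x] (0,5) — stop
  → r_3 = 1.3769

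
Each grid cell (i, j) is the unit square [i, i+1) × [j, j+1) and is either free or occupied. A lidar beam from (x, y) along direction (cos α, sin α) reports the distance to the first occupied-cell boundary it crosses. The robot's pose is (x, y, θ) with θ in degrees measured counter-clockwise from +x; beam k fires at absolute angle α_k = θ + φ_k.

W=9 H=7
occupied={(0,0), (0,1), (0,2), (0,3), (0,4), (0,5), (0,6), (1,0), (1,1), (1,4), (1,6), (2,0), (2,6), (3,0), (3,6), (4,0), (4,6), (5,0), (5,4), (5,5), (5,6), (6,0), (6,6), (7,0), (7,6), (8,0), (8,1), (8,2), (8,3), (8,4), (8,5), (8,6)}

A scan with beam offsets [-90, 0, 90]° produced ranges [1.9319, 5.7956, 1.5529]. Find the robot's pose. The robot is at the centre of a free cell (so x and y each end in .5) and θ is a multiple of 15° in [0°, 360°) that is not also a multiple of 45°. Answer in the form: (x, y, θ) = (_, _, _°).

(x, y, θ) = (7.5, 2.5, 165°)

The pose lattice has 31·16 = 496 candidates. Test each by forward raycasting.
  (6.5, 4.5, 105°): beam 1 = 1.5529 ≠ 1.9319 ✗
  (2.5, 1.5, 195°): beam 1 = 2.5882 ≠ 1.9319 ✗
  (1.5, 5.5, 165°): beam 1 = 0.5176 ≠ 1.9319 ✗
  (6.5, 2.5, 75°): beam 1 = 1.5529 ≠ 1.9319 ✗
  …
  (7.5, 2.5, 165°): r_1=1.9319, r_2=5.7956, r_3=1.5529 — all match ✓
Unique over the lattice → pose = (7.5, 2.5, 165°).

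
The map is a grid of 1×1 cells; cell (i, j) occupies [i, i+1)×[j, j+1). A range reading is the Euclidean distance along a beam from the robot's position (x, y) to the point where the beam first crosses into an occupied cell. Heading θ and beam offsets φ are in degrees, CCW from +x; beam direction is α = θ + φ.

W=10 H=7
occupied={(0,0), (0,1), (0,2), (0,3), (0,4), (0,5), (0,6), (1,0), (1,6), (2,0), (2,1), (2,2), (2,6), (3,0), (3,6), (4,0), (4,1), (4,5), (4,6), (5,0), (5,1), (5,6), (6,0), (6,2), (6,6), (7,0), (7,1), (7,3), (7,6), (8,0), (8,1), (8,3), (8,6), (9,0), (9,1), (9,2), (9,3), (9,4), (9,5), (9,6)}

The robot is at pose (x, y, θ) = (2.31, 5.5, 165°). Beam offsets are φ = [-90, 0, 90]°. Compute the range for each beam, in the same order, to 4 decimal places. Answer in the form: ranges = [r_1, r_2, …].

ranges = [0.5176, 1.3562, 4.6587]

beam 1: φ=-90°, α=75°
  direction (0.2588, 0.9659); cell (2,5); t to first gridline: x 2.6660, y 0.5176 (then +3.8637 / +1.0353)
    (2,6) via y @ 0.5176  # hit
  → r_1 = 0.5176
beam 2: φ=0°, α=165°
  direction (-0.9659, 0.2588); cell (2,5); t to first gridline: x 0.3209, y 1.9319 (then +1.0353 / +3.8637)
    (1,5) via x @ 0.3209
    (0,5) via x @ 1.3562  # hit
  → r_2 = 1.3562
beam 3: φ=90°, α=255°
  direction (-0.2588, -0.9659); cell (2,5); t to first gridline: x 1.1977, y 0.5176 (then +3.8637 / +1.0353)
    (2,4) via y @ 0.5176
    (1,4) via x @ 1.1977
    (1,3) via y @ 1.5529
    (1,2) via y @ 2.5882
    (1,1) via y @ 3.6235
    (1,0) via y @ 4.6587  # hit
  → r_3 = 4.6587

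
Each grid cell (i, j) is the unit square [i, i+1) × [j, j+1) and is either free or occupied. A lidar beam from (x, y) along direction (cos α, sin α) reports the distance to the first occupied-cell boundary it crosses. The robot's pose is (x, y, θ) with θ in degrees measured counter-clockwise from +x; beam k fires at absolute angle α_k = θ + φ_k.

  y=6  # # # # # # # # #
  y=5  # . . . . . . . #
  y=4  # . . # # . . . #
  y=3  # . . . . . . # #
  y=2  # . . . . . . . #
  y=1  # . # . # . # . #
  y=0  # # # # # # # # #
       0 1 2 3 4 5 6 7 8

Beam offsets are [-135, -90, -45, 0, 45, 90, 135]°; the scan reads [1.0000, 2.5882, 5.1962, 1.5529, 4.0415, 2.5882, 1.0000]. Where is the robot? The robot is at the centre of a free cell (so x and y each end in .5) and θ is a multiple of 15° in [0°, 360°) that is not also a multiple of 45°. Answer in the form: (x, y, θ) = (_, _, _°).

The pose lattice has 29·16 = 464 candidates. Test each by forward raycasting.
  (4.5, 5.5, 30°): beam 1 = 0.5176 ≠ 1.0000 ✗
  (4.5, 3.5, 255°): beam 1 = 0.5774 ≠ 1.0000 ✗
  (6.5, 5.5, 300°): beam 1 = 1.9319 ≠ 1.0000 ✗
  …
  (3.5, 2.5, 75°): r_1=1.0000, r_2=2.5882, r_3=5.1962, r_4=1.5529, r_5=4.0415, r_6=2.5882, r_7=1.0000 — all match ✓
No second candidate reproduces the full scan.

(x, y, θ) = (3.5, 2.5, 75°)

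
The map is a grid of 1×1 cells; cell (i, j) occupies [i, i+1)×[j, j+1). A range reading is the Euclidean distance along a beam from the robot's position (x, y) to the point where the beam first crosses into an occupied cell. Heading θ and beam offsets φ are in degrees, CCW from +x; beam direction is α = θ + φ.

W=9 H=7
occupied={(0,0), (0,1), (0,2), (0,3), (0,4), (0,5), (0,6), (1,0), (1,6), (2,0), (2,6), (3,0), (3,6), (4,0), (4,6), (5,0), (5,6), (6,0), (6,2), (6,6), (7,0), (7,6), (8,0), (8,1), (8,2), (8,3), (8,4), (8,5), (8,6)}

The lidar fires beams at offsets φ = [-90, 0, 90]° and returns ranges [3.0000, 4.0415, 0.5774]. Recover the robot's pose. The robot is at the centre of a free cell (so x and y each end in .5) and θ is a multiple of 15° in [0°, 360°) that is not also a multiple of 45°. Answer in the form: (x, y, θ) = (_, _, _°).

Candidates: 34 free-cell centres × 16 headings = 544 poses. Raycast each; keep the one whose scan matches to 4 dp.
  (2.5, 5.5, 30°): beam 1 = 5.1962 ≠ 3.0000 ✗
  (5.5, 3.5, 105°): beam 1 = 2.5882 ≠ 3.0000 ✗
  (4.5, 4.5, 30°): beam 1 = 4.0415 ≠ 3.0000 ✗
  …
  (1.5, 2.5, 60°): r_1=3.0000, r_2=4.0415, r_3=0.5774 — all match ✓
Only this pose fits every beam.

(x, y, θ) = (1.5, 2.5, 60°)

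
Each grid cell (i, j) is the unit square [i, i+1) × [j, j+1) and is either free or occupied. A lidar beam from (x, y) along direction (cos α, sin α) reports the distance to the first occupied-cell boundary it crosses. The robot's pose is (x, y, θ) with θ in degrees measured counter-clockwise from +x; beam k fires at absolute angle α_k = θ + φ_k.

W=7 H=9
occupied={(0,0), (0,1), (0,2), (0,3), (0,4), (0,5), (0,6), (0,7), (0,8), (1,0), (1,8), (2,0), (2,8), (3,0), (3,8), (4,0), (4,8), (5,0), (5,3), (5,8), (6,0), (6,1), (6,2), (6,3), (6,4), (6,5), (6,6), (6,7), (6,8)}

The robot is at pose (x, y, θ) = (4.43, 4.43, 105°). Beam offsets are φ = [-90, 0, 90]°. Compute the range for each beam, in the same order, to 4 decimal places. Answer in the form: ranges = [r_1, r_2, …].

ranges = [1.6254, 3.6959, 3.5510]

beam 1: φ=-90°, α=15°
  direction (0.9659, 0.2588); cell (4,4); t to first gridline: x 0.5901, y 2.2023 (then +1.0353 / +3.8637)
    (5,4) via x @ 0.5901
    (6,4) via x @ 1.6254  # hit
  → r_1 = 1.6254
beam 2: φ=0°, α=105°
  direction (-0.2588, 0.9659); cell (4,4); t to first gridline: x 1.6614, y 0.5901 (then +3.8637 / +1.0353)
    (4,5) via y @ 0.5901
    (4,6) via y @ 1.6254
    (3,6) via x @ 1.6614
    (3,7) via y @ 2.6607
    (3,8) via y @ 3.6959  # hit
  → r_2 = 3.6959
beam 3: φ=90°, α=195°
  direction (-0.9659, -0.2588); cell (4,4); t to first gridline: x 0.4452, y 1.6614 (then +1.0353 / +3.8637)
    (3,4) via x @ 0.4452
    (2,4) via x @ 1.4804
    (2,3) via y @ 1.6614
    (1,3) via x @ 2.5157
    (0,3) via x @ 3.5510  # hit
  → r_3 = 3.5510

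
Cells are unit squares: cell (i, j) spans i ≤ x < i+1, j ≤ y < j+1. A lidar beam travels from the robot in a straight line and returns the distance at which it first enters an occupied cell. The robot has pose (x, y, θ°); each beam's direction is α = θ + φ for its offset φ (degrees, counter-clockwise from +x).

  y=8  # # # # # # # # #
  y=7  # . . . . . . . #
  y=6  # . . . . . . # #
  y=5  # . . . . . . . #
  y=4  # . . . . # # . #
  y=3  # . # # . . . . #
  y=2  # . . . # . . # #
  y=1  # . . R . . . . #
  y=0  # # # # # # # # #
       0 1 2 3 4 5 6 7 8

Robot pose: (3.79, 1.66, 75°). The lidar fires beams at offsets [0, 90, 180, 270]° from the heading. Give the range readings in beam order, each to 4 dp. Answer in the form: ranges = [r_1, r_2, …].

beam 1: φ=0°, α=75°
  direction (0.2588, 0.9659); cell (3,1); t to first gridline: x 0.8114, y 0.3520 (then +3.8637 / +1.0353)
    (3,2) via y @ 0.3520
    (4,2) via x @ 0.8114  # hit
  → r_1 = 0.8114
beam 2: φ=90°, α=165°
  direction (-0.9659, 0.2588); cell (3,1); t to first gridline: x 0.8179, y 1.3137 (then +1.0353 / +3.8637)
    (2,1) via x @ 0.8179
    (2,2) via y @ 1.3137
    (1,2) via x @ 1.8531
    (0,2) via x @ 2.8884  # hit
  → r_2 = 2.8884
beam 3: φ=180°, α=255°
  direction (-0.2588, -0.9659); cell (3,1); t to first gridline: x 3.0523, y 0.6833 (then +3.8637 / +1.0353)
    (3,0) via y @ 0.6833  # hit
  → r_3 = 0.6833
beam 4: φ=270°, α=345°
  direction (0.9659, -0.2588); cell (3,1); t to first gridline: x 0.2174, y 2.5500 (then +1.0353 / +3.8637)
    (4,1) via x @ 0.2174
    (5,1) via x @ 1.2527
    (6,1) via x @ 2.2880
    (6,0) via y @ 2.5500  # hit
  → r_4 = 2.5500

ranges = [0.8114, 2.8884, 0.6833, 2.5500]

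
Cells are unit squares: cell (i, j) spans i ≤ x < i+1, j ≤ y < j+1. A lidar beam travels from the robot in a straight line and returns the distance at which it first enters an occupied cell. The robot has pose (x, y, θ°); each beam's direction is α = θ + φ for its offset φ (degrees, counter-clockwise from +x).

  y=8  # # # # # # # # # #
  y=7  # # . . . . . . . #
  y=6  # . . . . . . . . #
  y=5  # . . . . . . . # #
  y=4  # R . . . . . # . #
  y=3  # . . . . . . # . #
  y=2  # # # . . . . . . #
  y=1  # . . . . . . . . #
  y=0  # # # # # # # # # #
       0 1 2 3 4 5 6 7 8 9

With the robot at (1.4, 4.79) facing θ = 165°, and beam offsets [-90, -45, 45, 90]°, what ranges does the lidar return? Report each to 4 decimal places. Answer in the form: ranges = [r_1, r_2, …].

ranges = [2.2880, 0.8000, 0.4619, 1.5455]

beam 1: φ=-90°, α=75°
  dir = (cos 75°, sin 75°) = (0.2588, 0.9659); from cell (1,4)
  next x-line at t=2.3182, next y-line at t=0.2174; Δt_x=3.8637, Δt_y=1.0353
    y: enter (1,5) at t=0.2174
    y: enter (1,6) at t=1.2527
    y: enter (1,7) at t=2.2880 ← occupied
  → r_1 = 2.2880
beam 2: φ=-45°, α=120°
  dir = (cos 120°, sin 120°) = (-0.5000, 0.8660); from cell (1,4)
  next x-line at t=0.8000, next y-line at t=0.2425; Δt_x=2.0000, Δt_y=1.1547
    y: enter (1,5) at t=0.2425
    x: enter (0,5) at t=0.8000 ← occupied
  → r_2 = 0.8000
beam 3: φ=45°, α=210°
  dir = (cos 210°, sin 210°) = (-0.8660, -0.5000); from cell (1,4)
  next x-line at t=0.4619, next y-line at t=1.5800; Δt_x=1.1547, Δt_y=2.0000
    x: enter (0,4) at t=0.4619 ← occupied
  → r_3 = 0.4619
beam 4: φ=90°, α=255°
  dir = (cos 255°, sin 255°) = (-0.2588, -0.9659); from cell (1,4)
  next x-line at t=1.5455, next y-line at t=0.8179; Δt_x=3.8637, Δt_y=1.0353
    y: enter (1,3) at t=0.8179
    x: enter (0,3) at t=1.5455 ← occupied
  → r_4 = 1.5455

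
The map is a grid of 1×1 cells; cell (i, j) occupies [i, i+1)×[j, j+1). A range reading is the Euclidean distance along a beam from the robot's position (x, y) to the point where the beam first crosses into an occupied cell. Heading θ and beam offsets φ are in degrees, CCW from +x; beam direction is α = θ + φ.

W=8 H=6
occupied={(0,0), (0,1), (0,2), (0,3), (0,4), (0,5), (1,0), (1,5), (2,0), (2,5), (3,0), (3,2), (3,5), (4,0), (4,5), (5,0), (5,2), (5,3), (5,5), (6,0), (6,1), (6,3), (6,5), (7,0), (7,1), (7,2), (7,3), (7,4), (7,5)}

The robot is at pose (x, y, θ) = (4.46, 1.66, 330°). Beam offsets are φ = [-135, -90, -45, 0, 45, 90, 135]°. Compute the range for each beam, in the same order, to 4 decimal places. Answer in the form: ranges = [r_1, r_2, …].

ranges = [2.5500, 0.7621, 0.6833, 1.3200, 1.3137, 1.0800, 3.4578]

beam 1: φ=-135°, α=195°
  cosα=-0.9659 sinα=-0.2588 | (4,1) | tMaxX 0.4762 tMaxY 2.5500 | tΔX 1.0353 tΔY 3.8637
    t=0.4762 [x] (3,1)
    t=1.5115 [x] (2,1)
    t=2.5468 [x] (1,1)
    t=2.5500 [y] (1,0) — stop
  → r_1 = 2.5500
beam 2: φ=-90°, α=240°
  cosα=-0.5000 sinα=-0.8660 | (4,1) | tMaxX 0.9200 tMaxY 0.7621 | tΔX 2.0000 tΔY 1.1547
    t=0.7621 [y] (4,0) — stop
  → r_2 = 0.7621
beam 3: φ=-45°, α=285°
  cosα=0.2588 sinα=-0.9659 | (4,1) | tMaxX 2.0864 tMaxY 0.6833 | tΔX 3.8637 tΔY 1.0353
    t=0.6833 [y] (4,0) — stop
  → r_3 = 0.6833
beam 4: φ=0°, α=330°
  cosα=0.8660 sinα=-0.5000 | (4,1) | tMaxX 0.6235 tMaxY 1.3200 | tΔX 1.1547 tΔY 2.0000
    t=0.6235 [x] (5,1)
    t=1.3200 [y] (5,0) — stop
  → r_4 = 1.3200
beam 5: φ=45°, α=15°
  cosα=0.9659 sinα=0.2588 | (4,1) | tMaxX 0.5590 tMaxY 1.3137 | tΔX 1.0353 tΔY 3.8637
    t=0.5590 [x] (5,1)
    t=1.3137 [y] (5,2) — stop
  → r_5 = 1.3137
beam 6: φ=90°, α=60°
  cosα=0.5000 sinα=0.8660 | (4,1) | tMaxX 1.0800 tMaxY 0.3926 | tΔX 2.0000 tΔY 1.1547
    t=0.3926 [y] (4,2)
    t=1.0800 [x] (5,2) — stop
  → r_6 = 1.0800
beam 7: φ=135°, α=105°
  cosα=-0.2588 sinα=0.9659 | (4,1) | tMaxX 1.7773 tMaxY 0.3520 | tΔX 3.8637 tΔY 1.0353
    t=0.3520 [y] (4,2)
    t=1.3873 [y] (4,3)
    t=1.7773 [x] (3,3)
    t=2.4225 [y] (3,4)
    t=3.4578 [y] (3,5) — stop
  → r_7 = 3.4578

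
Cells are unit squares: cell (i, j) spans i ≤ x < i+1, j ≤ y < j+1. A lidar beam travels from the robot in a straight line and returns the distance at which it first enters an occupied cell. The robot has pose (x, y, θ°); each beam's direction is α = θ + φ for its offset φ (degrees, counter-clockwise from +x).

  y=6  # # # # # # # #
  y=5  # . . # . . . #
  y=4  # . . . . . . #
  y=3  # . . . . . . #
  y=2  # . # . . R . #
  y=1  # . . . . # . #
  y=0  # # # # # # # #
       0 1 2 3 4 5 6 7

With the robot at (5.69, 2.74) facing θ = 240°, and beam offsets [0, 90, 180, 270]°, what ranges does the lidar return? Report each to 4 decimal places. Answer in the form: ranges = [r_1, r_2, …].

ranges = [0.8545, 1.5127, 2.6200, 5.4155]

beam 1: φ=0°, α=240°
  direction (-0.5000, -0.8660); cell (5,2); t to first gridline: x 1.3800, y 0.8545 (then +2.0000 / +1.1547)
    (5,1) via y @ 0.8545  # hit
  → r_1 = 0.8545
beam 2: φ=90°, α=330°
  direction (0.8660, -0.5000); cell (5,2); t to first gridline: x 0.3580, y 1.4800 (then +1.1547 / +2.0000)
    (6,2) via x @ 0.3580
    (6,1) via y @ 1.4800
    (7,1) via x @ 1.5127  # hit
  → r_2 = 1.5127
beam 3: φ=180°, α=60°
  direction (0.5000, 0.8660); cell (5,2); t to first gridline: x 0.6200, y 0.3002 (then +2.0000 / +1.1547)
    (5,3) via y @ 0.3002
    (6,3) via x @ 0.6200
    (6,4) via y @ 1.4549
    (6,5) via y @ 2.6096
    (7,5) via x @ 2.6200  # hit
  → r_3 = 2.6200
beam 4: φ=270°, α=150°
  direction (-0.8660, 0.5000); cell (5,2); t to first gridline: x 0.7967, y 0.5200 (then +1.1547 / +2.0000)
    (5,3) via y @ 0.5200
    (4,3) via x @ 0.7967
    (3,3) via x @ 1.9514
    (3,4) via y @ 2.5200
    (2,4) via x @ 3.1061
    (1,4) via x @ 4.2608
    (1,5) via y @ 4.5200
    (0,5) via x @ 5.4155  # hit
  → r_4 = 5.4155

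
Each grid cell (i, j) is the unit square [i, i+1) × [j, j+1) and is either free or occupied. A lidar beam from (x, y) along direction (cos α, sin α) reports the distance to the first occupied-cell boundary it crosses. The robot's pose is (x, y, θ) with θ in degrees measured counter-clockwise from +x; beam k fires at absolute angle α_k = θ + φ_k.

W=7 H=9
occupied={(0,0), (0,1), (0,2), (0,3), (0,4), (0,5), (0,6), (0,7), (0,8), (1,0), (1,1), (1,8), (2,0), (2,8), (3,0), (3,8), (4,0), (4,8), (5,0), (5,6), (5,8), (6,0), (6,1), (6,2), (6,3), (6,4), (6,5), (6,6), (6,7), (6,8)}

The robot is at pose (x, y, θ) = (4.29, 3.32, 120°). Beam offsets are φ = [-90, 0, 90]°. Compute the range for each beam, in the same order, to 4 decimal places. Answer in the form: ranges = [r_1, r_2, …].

ranges = [1.9745, 5.4040, 2.6443]

beam 1: φ=-90°, α=30°
  cosα=0.8660 sinα=0.5000 | (4,3) | tMaxX 0.8198 tMaxY 1.3600 | tΔX 1.1547 tΔY 2.0000
    t=0.8198 [x] (5,3)
    t=1.3600 [y] (5,4)
    t=1.9745 [x] (6,4) — stop
  → r_1 = 1.9745
beam 2: φ=0°, α=120°
  cosα=-0.5000 sinα=0.8660 | (4,3) | tMaxX 0.5800 tMaxY 0.7852 | tΔX 2.0000 tΔY 1.1547
    t=0.5800 [x] (3,3)
    t=0.7852 [y] (3,4)
    t=1.9399 [y] (3,5)
    t=2.5800 [x] (2,5)
    t=3.0946 [y] (2,6)
    t=4.2493 [y] (2,7)
    t=4.5800 [x] (1,7)
    t=5.4040 [y] (1,8) — stop
  → r_2 = 5.4040
beam 3: φ=90°, α=210°
  cosα=-0.8660 sinα=-0.5000 | (4,3) | tMaxX 0.3349 tMaxY 0.6400 | tΔX 1.1547 tΔY 2.0000
    t=0.3349 [x] (3,3)
    t=0.6400 [y] (3,2)
    t=1.4896 [x] (2,2)
    t=2.6400 [y] (2,1)
    t=2.6443 [x] (1,1) — stop
  → r_3 = 2.6443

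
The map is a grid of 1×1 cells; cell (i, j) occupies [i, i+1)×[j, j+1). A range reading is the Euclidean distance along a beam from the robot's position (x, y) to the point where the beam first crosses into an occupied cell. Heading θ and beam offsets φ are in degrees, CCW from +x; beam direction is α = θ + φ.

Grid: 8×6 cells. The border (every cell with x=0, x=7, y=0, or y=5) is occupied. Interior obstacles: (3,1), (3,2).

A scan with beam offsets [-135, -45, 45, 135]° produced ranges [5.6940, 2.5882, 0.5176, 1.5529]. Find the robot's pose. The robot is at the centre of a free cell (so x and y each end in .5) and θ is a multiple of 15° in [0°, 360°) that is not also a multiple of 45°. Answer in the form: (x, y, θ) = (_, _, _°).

The pose lattice has 22·16 = 352 candidates. Test each by forward raycasting.
  (1.5, 3.5, 60°): beam 1 = 2.5882 ≠ 5.6940 ✗
  (1.5, 4.5, 195°): beam 1 = 0.5774 ≠ 5.6940 ✗
  (4.5, 4.5, 105°): beam 1 = 2.8868 ≠ 5.6940 ✗
  (2.5, 4.5, 300°): beam 1 = 1.5529 ≠ 5.6940 ✗
  (6.5, 2.5, 240°): beam 1 = 2.5882 ≠ 5.6940 ✗
  …
  (6.5, 3.5, 300°): r_1=5.6940, r_2=2.5882, r_3=0.5176, r_4=1.5529 — all match ✓
Unique over the lattice → pose = (6.5, 3.5, 300°).

(x, y, θ) = (6.5, 3.5, 300°)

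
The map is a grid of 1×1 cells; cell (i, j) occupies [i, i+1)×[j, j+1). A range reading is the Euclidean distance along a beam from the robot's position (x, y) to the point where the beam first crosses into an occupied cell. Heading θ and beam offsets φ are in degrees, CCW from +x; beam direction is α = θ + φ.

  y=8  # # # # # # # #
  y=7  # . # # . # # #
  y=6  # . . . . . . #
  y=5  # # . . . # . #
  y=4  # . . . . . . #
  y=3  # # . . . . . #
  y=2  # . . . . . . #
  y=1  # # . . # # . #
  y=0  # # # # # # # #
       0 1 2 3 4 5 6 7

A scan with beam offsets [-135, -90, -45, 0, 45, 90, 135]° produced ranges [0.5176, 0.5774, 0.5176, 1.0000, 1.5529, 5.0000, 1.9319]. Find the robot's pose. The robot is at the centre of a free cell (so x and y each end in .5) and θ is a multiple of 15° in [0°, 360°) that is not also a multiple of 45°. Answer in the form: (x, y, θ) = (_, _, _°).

The pose lattice has 32·16 = 512 candidates. Test each by forward raycasting.
  (6.5, 2.5, 120°): beam 3 = 1.9319 ≠ 0.5176 ✗
  (2.5, 4.5, 15°): beam 1 = 1.0000 ≠ 0.5176 ✗
  (2.5, 2.5, 240°): beam 1 = 2.5882 ≠ 0.5176 ✗
  (6.5, 6.5, 195°): beam 1 = 0.5774 ≠ 0.5176 ✗
  …
  (2.5, 1.5, 330°): r_1=0.5176, r_2=0.5774, r_3=0.5176, r_4=1.0000, r_5=1.5529, r_6=5.0000, r_7=1.9319 — all match ✓
Only this pose fits every beam.

(x, y, θ) = (2.5, 1.5, 330°)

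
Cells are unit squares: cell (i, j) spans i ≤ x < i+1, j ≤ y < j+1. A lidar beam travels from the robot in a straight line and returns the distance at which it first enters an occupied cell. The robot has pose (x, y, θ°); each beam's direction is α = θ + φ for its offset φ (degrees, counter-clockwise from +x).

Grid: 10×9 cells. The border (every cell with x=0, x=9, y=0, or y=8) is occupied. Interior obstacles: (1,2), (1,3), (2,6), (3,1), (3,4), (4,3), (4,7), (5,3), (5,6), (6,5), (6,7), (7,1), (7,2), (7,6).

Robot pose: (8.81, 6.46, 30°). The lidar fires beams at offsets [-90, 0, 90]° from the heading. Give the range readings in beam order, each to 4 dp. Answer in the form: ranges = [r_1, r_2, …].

ranges = [0.3800, 0.2194, 1.7782]

beam 1: φ=-90°, α=300°
  cosα=0.5000 sinα=-0.8660 | (8,6) | tMaxX 0.3800 tMaxY 0.5312 | tΔX 2.0000 tΔY 1.1547
    t=0.3800 [x] (9,6) — stop
  → r_1 = 0.3800
beam 2: φ=0°, α=30°
  cosα=0.8660 sinα=0.5000 | (8,6) | tMaxX 0.2194 tMaxY 1.0800 | tΔX 1.1547 tΔY 2.0000
    t=0.2194 [x] (9,6) — stop
  → r_2 = 0.2194
beam 3: φ=90°, α=120°
  cosα=-0.5000 sinα=0.8660 | (8,6) | tMaxX 1.6200 tMaxY 0.6235 | tΔX 2.0000 tΔY 1.1547
    t=0.6235 [y] (8,7)
    t=1.6200 [x] (7,7)
    t=1.7782 [y] (7,8) — stop
  → r_3 = 1.7782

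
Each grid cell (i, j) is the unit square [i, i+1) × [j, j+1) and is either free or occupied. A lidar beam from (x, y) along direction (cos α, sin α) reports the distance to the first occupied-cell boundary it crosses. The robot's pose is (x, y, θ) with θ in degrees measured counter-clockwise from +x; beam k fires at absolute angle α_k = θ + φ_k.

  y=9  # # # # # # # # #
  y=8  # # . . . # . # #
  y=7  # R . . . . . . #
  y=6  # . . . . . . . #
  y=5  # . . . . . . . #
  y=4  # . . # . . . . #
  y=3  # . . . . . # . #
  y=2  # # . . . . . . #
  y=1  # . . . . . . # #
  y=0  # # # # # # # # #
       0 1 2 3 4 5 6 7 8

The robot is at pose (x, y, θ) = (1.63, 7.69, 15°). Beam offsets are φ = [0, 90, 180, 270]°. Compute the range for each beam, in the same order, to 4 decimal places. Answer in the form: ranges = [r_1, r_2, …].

beam 1: φ=0°, α=15°
  d=(0.9659,0.2588)  start (1,7)  tX=0.3831 tY=1.1977  stride 1/|dx|=1.0353 1/|dy|=3.8637
    cross x-line → (2,7), t=0.3831
    cross y-line → (2,8), t=1.1977
    cross x-line → (3,8), t=1.4183
    cross x-line → (4,8), t=2.4536
    cross x-line → (5,8), t=3.4889 (wall)
  → r_1 = 3.4889
beam 2: φ=90°, α=105°
  d=(-0.2588,0.9659)  start (1,7)  tX=2.4341 tY=0.3209  stride 1/|dx|=3.8637 1/|dy|=1.0353
    cross y-line → (1,8), t=0.3209 (wall)
  → r_2 = 0.3209
beam 3: φ=180°, α=195°
  d=(-0.9659,-0.2588)  start (1,7)  tX=0.6522 tY=2.6660  stride 1/|dx|=1.0353 1/|dy|=3.8637
    cross x-line → (0,7), t=0.6522 (wall)
  → r_3 = 0.6522
beam 4: φ=270°, α=285°
  d=(0.2588,-0.9659)  start (1,7)  tX=1.4296 tY=0.7143  stride 1/|dx|=3.8637 1/|dy|=1.0353
    cross y-line → (1,6), t=0.7143
    cross x-line → (2,6), t=1.4296
    cross y-line → (2,5), t=1.7496
    cross y-line → (2,4), t=2.7849
    cross y-line → (2,3), t=3.8202
    cross y-line → (2,2), t=4.8554
    cross x-line → (3,2), t=5.2933
    cross y-line → (3,1), t=5.8907
    cross y-line → (3,0), t=6.9260 (wall)
  → r_4 = 6.9260

ranges = [3.4889, 0.3209, 0.6522, 6.9260]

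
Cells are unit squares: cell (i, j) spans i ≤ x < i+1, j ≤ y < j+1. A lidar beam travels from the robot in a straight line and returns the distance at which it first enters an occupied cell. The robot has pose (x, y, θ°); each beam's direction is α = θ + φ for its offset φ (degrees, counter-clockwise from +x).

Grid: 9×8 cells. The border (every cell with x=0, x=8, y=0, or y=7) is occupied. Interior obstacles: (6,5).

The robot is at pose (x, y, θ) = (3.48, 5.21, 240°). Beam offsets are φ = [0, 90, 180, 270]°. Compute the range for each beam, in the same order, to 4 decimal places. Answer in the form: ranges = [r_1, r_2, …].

beam 1: φ=0°, α=240°
  direction (-0.5000, -0.8660); cell (3,5); t to first gridline: x 0.9600, y 0.2425 (then +2.0000 / +1.1547)
    (3,4) via y @ 0.2425
    (2,4) via x @ 0.9600
    (2,3) via y @ 1.3972
    (2,2) via y @ 2.5519
    (1,2) via x @ 2.9600
    (1,1) via y @ 3.7066
    (1,0) via y @ 4.8613  # hit
  → r_1 = 4.8613
beam 2: φ=90°, α=330°
  direction (0.8660, -0.5000); cell (3,5); t to first gridline: x 0.6004, y 0.4200 (then +1.1547 / +2.0000)
    (3,4) via y @ 0.4200
    (4,4) via x @ 0.6004
    (5,4) via x @ 1.7551
    (5,3) via y @ 2.4200
    (6,3) via x @ 2.9098
    (7,3) via x @ 4.0645
    (7,2) via y @ 4.4200
    (8,2) via x @ 5.2192  # hit
  → r_2 = 5.2192
beam 3: φ=180°, α=60°
  direction (0.5000, 0.8660); cell (3,5); t to first gridline: x 1.0400, y 0.9122 (then +2.0000 / +1.1547)
    (3,6) via y @ 0.9122
    (4,6) via x @ 1.0400
    (4,7) via y @ 2.0669  # hit
  → r_3 = 2.0669
beam 4: φ=270°, α=150°
  direction (-0.8660, 0.5000); cell (3,5); t to first gridline: x 0.5543, y 1.5800 (then +1.1547 / +2.0000)
    (2,5) via x @ 0.5543
    (2,6) via y @ 1.5800
    (1,6) via x @ 1.7090
    (0,6) via x @ 2.8637  # hit
  → r_4 = 2.8637

ranges = [4.8613, 5.2192, 2.0669, 2.8637]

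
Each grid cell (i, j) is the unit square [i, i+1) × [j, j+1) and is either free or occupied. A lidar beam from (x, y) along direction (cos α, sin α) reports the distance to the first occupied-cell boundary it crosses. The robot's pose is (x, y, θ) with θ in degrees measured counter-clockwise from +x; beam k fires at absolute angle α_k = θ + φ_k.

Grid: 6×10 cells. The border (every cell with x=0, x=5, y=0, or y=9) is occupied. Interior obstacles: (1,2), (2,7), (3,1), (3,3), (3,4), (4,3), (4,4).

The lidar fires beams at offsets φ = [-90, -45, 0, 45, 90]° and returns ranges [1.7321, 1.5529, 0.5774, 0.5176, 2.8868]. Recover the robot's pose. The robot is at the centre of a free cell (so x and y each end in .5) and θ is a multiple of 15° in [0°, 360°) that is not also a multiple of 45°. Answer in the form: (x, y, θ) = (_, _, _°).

(x, y, θ) = (3.5, 2.5, 60°)

The pose lattice has 25·16 = 400 candidates. Test each by forward raycasting.
  (2.5, 2.5, 105°): beam 1 = 1.9319 ≠ 1.7321 ✗
  (4.5, 8.5, 75°): beam 1 = 0.5176 ≠ 1.7321 ✗
  (2.5, 1.5, 165°): beam 1 = 1.9319 ≠ 1.7321 ✗
  (1.5, 8.5, 120°): beam 1 = 1.0000 ≠ 1.7321 ✗
  …
  (3.5, 2.5, 60°): r_1=1.7321, r_2=1.5529, r_3=0.5774, r_4=0.5176, r_5=2.8868 — all match ✓
Only this pose fits every beam.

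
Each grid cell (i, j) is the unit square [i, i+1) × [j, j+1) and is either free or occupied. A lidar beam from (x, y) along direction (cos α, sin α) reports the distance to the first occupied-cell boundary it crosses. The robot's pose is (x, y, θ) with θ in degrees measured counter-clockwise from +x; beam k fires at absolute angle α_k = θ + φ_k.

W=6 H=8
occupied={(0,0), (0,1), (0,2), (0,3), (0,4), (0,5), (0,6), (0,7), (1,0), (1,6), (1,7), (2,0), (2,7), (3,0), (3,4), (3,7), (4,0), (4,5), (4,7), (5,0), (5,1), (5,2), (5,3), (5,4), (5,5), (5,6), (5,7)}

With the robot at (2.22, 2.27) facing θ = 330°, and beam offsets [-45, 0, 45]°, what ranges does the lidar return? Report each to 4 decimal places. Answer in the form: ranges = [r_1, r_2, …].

beam 1: φ=-45°, α=285°
  cosα=0.2588 sinα=-0.9659 | (2,2) | tMaxX 3.0137 tMaxY 0.2795 | tΔX 3.8637 tΔY 1.0353
    t=0.2795 [y] (2,1)
    t=1.3148 [y] (2,0) — stop
  → r_1 = 1.3148
beam 2: φ=0°, α=330°
  cosα=0.8660 sinα=-0.5000 | (2,2) | tMaxX 0.9007 tMaxY 0.5400 | tΔX 1.1547 tΔY 2.0000
    t=0.5400 [y] (2,1)
    t=0.9007 [x] (3,1)
    t=2.0554 [x] (4,1)
    t=2.5400 [y] (4,0) — stop
  → r_2 = 2.5400
beam 3: φ=45°, α=15°
  cosα=0.9659 sinα=0.2588 | (2,2) | tMaxX 0.8075 tMaxY 2.8205 | tΔX 1.0353 tΔY 3.8637
    t=0.8075 [x] (3,2)
    t=1.8428 [x] (4,2)
    t=2.8205 [y] (4,3)
    t=2.8781 [x] (5,3) — stop
  → r_3 = 2.8781

ranges = [1.3148, 2.5400, 2.8781]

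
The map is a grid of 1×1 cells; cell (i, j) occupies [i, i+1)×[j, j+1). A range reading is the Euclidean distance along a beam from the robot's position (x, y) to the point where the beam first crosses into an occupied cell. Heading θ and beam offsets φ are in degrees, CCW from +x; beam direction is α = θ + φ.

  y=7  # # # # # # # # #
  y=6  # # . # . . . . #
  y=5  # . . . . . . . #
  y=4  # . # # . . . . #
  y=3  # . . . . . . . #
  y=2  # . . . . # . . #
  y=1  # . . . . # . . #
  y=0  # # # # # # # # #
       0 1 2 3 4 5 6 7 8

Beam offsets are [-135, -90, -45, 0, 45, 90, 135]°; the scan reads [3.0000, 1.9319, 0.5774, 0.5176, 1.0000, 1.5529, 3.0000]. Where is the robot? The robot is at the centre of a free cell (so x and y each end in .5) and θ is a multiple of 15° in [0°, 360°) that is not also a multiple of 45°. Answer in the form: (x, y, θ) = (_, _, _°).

(x, y, θ) = (7.5, 5.5, 15°)

Candidates: 36 free-cell centres × 16 headings = 576 poses. Raycast each; keep the one whose scan matches to 4 dp.
  (6.5, 3.5, 150°): beam 1 = 1.5529 ≠ 3.0000 ✗
  (7.5, 1.5, 330°): beam 1 = 1.5529 ≠ 3.0000 ✗
  (7.5, 2.5, 165°): beam 1 = 0.5774 ≠ 3.0000 ✗
  (7.5, 2.5, 300°): beam 1 = 1.5529 ≠ 3.0000 ✗
  (5.5, 4.5, 30°): beam 1 = 1.5529 ≠ 3.0000 ✗
  …
  (7.5, 5.5, 15°): r_1=3.0000, r_2=1.9319, r_3=0.5774, r_4=0.5176, r_5=1.0000, r_6=1.5529, r_7=3.0000 — all match ✓
Only this pose fits every beam.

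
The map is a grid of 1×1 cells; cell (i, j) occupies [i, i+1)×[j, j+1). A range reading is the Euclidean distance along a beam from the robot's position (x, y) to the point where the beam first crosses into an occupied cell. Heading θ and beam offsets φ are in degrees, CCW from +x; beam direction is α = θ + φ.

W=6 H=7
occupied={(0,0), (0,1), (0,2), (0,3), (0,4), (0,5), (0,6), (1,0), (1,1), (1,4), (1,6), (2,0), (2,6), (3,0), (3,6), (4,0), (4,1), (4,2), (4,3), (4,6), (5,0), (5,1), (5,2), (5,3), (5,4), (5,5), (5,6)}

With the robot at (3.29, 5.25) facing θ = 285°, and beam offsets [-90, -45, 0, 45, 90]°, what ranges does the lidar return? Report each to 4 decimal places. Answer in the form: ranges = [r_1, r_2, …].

beam 1: φ=-90°, α=195°
  dir = (cos 195°, sin 195°) = (-0.9659, -0.2588); from cell (3,5)
  next x-line at t=0.3002, next y-line at t=0.9659; Δt_x=1.0353, Δt_y=3.8637
    x: enter (2,5) at t=0.3002
    y: enter (2,4) at t=0.9659
    x: enter (1,4) at t=1.3355 ← occupied
  → r_1 = 1.3355
beam 2: φ=-45°, α=240°
  dir = (cos 240°, sin 240°) = (-0.5000, -0.8660); from cell (3,5)
  next x-line at t=0.5800, next y-line at t=0.2887; Δt_x=2.0000, Δt_y=1.1547
    y: enter (3,4) at t=0.2887
    x: enter (2,4) at t=0.5800
    y: enter (2,3) at t=1.4434
    x: enter (1,3) at t=2.5800
    y: enter (1,2) at t=2.5981
    y: enter (1,1) at t=3.7528 ← occupied
  → r_2 = 3.7528
beam 3: φ=0°, α=285°
  dir = (cos 285°, sin 285°) = (0.2588, -0.9659); from cell (3,5)
  next x-line at t=2.7432, next y-line at t=0.2588; Δt_x=3.8637, Δt_y=1.0353
    y: enter (3,4) at t=0.2588
    y: enter (3,3) at t=1.2941
    y: enter (3,2) at t=2.3294
    x: enter (4,2) at t=2.7432 ← occupied
  → r_3 = 2.7432
beam 4: φ=45°, α=330°
  dir = (cos 330°, sin 330°) = (0.8660, -0.5000); from cell (3,5)
  next x-line at t=0.8198, next y-line at t=0.5000; Δt_x=1.1547, Δt_y=2.0000
    y: enter (3,4) at t=0.5000
    x: enter (4,4) at t=0.8198
    x: enter (5,4) at t=1.9745 ← occupied
  → r_4 = 1.9745
beam 5: φ=90°, α=15°
  dir = (cos 15°, sin 15°) = (0.9659, 0.2588); from cell (3,5)
  next x-line at t=0.7350, next y-line at t=2.8978; Δt_x=1.0353, Δt_y=3.8637
    x: enter (4,5) at t=0.7350
    x: enter (5,5) at t=1.7703 ← occupied
  → r_5 = 1.7703

ranges = [1.3355, 3.7528, 2.7432, 1.9745, 1.7703]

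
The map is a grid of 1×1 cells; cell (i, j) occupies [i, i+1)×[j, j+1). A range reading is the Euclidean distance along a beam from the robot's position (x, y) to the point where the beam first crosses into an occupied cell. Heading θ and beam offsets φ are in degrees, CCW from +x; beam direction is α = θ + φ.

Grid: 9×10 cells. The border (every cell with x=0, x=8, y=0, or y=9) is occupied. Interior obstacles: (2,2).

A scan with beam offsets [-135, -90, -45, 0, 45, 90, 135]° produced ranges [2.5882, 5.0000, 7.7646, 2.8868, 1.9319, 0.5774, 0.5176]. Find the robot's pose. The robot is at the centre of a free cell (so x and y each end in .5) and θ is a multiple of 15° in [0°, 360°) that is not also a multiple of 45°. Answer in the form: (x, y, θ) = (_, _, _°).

(x, y, θ) = (5.5, 1.5, 150°)

Enumerate (i+0.5, j+0.5, θ) over the 55 free cells and 16 admissible headings. For each, cast all 7 beams and compare to the given ranges.
  (3.5, 1.5, 300°): beam 2 = 1.0000 ≠ 5.0000 ✗
  (7.5, 8.5, 285°): beam 1 = 1.0000 ≠ 2.5882 ✗
  (6.5, 5.5, 120°): beam 1 = 1.5529 ≠ 2.5882 ✗
  (1.5, 8.5, 345°): beam 1 = 0.5774 ≠ 2.5882 ✗
  …
  (5.5, 1.5, 150°): r_1=2.5882, r_2=5.0000, r_3=7.7646, r_4=2.8868, r_5=1.9319, r_6=0.5774, r_7=0.5176 — all match ✓
Only this pose fits every beam.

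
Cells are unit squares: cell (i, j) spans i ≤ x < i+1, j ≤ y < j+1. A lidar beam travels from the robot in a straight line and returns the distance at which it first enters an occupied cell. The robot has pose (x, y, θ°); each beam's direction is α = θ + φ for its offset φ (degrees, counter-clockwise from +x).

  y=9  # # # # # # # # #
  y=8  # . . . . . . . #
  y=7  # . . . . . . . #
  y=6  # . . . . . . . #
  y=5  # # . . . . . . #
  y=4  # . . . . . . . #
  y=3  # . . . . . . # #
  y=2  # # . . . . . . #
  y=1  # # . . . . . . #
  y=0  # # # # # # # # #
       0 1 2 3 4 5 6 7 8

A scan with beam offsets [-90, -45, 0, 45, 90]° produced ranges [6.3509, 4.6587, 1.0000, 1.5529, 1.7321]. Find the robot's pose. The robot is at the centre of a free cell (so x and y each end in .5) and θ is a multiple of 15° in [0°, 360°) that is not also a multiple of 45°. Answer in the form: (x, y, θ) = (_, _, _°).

Candidates: 52 free-cell centres × 16 headings = 832 poses. Raycast each; keep the one whose scan matches to 4 dp.
  (3.5, 4.5, 345°): beam 1 = 3.6235 ≠ 6.3509 ✗
  (3.5, 2.5, 195°): beam 1 = 6.7293 ≠ 6.3509 ✗
  (2.5, 6.5, 60°): beam 1 = 5.1962 ≠ 6.3509 ✗
  (4.5, 1.5, 120°): beam 1 = 3.0000 ≠ 6.3509 ✗
  (1.5, 7.5, 150°): beam 1 = 1.7321 ≠ 6.3509 ✗
  …
  (2.5, 4.5, 120°): r_1=6.3509, r_2=4.6587, r_3=1.0000, r_4=1.5529, r_5=1.7321 — all match ✓
Only this pose fits every beam.

(x, y, θ) = (2.5, 4.5, 120°)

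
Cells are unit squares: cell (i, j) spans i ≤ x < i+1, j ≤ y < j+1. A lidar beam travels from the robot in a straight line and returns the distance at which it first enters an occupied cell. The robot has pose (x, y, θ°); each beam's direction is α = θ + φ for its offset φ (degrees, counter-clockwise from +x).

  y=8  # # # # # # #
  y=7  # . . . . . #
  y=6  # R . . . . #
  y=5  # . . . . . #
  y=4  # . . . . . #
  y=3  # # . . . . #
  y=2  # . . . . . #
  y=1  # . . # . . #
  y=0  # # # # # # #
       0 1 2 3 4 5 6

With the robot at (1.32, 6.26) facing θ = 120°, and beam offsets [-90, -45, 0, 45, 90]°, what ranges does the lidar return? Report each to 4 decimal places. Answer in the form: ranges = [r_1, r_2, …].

ranges = [3.4800, 1.8014, 0.6400, 0.3313, 0.3695]

beam 1: φ=-90°, α=30°
  cosα=0.8660 sinα=0.5000 | (1,6) | tMaxX 0.7852 tMaxY 1.4800 | tΔX 1.1547 tΔY 2.0000
    t=0.7852 [x] (2,6)
    t=1.4800 [y] (2,7)
    t=1.9399 [x] (3,7)
    t=3.0946 [x] (4,7)
    t=3.4800 [y] (4,8) — stop
  → r_1 = 3.4800
beam 2: φ=-45°, α=75°
  cosα=0.2588 sinα=0.9659 | (1,6) | tMaxX 2.6273 tMaxY 0.7661 | tΔX 3.8637 tΔY 1.0353
    t=0.7661 [y] (1,7)
    t=1.8014 [y] (1,8) — stop
  → r_2 = 1.8014
beam 3: φ=0°, α=120°
  cosα=-0.5000 sinα=0.8660 | (1,6) | tMaxX 0.6400 tMaxY 0.8545 | tΔX 2.0000 tΔY 1.1547
    t=0.6400 [x] (0,6) — stop
  → r_3 = 0.6400
beam 4: φ=45°, α=165°
  cosα=-0.9659 sinα=0.2588 | (1,6) | tMaxX 0.3313 tMaxY 2.8591 | tΔX 1.0353 tΔY 3.8637
    t=0.3313 [x] (0,6) — stop
  → r_4 = 0.3313
beam 5: φ=90°, α=210°
  cosα=-0.8660 sinα=-0.5000 | (1,6) | tMaxX 0.3695 tMaxY 0.5200 | tΔX 1.1547 tΔY 2.0000
    t=0.3695 [x] (0,6) — stop
  → r_5 = 0.3695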